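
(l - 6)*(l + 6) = l^2 - 36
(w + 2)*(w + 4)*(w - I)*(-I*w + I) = -I*w^4 - w^3 - 5*I*w^3 - 5*w^2 - 2*I*w^2 - 2*w + 8*I*w + 8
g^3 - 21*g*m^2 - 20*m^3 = (g - 5*m)*(g + m)*(g + 4*m)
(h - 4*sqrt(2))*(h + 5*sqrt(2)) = h^2 + sqrt(2)*h - 40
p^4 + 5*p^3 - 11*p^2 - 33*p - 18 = (p - 3)*(p + 1)^2*(p + 6)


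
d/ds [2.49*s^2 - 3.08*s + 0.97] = 4.98*s - 3.08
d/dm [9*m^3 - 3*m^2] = 3*m*(9*m - 2)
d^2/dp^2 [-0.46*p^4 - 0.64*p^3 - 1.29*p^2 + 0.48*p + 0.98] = -5.52*p^2 - 3.84*p - 2.58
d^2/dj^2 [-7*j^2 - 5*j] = -14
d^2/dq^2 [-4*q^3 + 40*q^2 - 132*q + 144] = 80 - 24*q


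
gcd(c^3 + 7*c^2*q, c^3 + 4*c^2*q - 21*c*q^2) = c^2 + 7*c*q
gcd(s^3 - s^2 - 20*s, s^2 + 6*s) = s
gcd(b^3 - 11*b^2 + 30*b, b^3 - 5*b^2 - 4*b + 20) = b - 5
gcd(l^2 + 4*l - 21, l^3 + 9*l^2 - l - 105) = l^2 + 4*l - 21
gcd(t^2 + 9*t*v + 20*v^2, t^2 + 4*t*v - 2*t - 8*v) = t + 4*v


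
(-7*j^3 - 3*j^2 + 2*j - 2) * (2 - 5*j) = 35*j^4 + j^3 - 16*j^2 + 14*j - 4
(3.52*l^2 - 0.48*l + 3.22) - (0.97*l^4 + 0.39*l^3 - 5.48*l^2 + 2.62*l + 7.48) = -0.97*l^4 - 0.39*l^3 + 9.0*l^2 - 3.1*l - 4.26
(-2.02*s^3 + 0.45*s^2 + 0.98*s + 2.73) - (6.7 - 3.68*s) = -2.02*s^3 + 0.45*s^2 + 4.66*s - 3.97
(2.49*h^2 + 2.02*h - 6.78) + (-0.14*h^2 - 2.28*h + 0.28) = 2.35*h^2 - 0.26*h - 6.5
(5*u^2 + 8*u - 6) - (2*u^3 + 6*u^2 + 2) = -2*u^3 - u^2 + 8*u - 8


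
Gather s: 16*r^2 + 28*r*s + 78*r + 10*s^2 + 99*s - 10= 16*r^2 + 78*r + 10*s^2 + s*(28*r + 99) - 10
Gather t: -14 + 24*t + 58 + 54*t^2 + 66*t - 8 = 54*t^2 + 90*t + 36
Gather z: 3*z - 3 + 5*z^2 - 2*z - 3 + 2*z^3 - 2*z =2*z^3 + 5*z^2 - z - 6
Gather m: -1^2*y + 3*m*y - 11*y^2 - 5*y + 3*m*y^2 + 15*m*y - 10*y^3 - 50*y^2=m*(3*y^2 + 18*y) - 10*y^3 - 61*y^2 - 6*y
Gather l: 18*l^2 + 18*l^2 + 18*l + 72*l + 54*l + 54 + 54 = 36*l^2 + 144*l + 108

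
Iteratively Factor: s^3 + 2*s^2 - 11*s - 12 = (s - 3)*(s^2 + 5*s + 4) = (s - 3)*(s + 4)*(s + 1)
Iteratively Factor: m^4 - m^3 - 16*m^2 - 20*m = (m)*(m^3 - m^2 - 16*m - 20) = m*(m + 2)*(m^2 - 3*m - 10) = m*(m - 5)*(m + 2)*(m + 2)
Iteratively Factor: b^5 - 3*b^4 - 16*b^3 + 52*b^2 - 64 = (b - 4)*(b^4 + b^3 - 12*b^2 + 4*b + 16) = (b - 4)*(b - 2)*(b^3 + 3*b^2 - 6*b - 8) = (b - 4)*(b - 2)*(b + 1)*(b^2 + 2*b - 8) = (b - 4)*(b - 2)^2*(b + 1)*(b + 4)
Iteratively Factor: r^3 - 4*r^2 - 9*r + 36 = (r - 3)*(r^2 - r - 12) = (r - 4)*(r - 3)*(r + 3)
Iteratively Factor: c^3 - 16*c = (c - 4)*(c^2 + 4*c) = (c - 4)*(c + 4)*(c)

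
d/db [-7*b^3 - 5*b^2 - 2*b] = -21*b^2 - 10*b - 2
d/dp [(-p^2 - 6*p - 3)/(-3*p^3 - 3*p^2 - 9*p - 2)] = (-3*p^4 - 36*p^3 - 36*p^2 - 14*p - 15)/(9*p^6 + 18*p^5 + 63*p^4 + 66*p^3 + 93*p^2 + 36*p + 4)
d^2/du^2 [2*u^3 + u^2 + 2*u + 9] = 12*u + 2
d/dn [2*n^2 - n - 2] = 4*n - 1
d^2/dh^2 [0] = 0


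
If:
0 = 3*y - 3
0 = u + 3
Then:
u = -3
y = 1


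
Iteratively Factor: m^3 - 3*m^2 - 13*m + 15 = (m - 1)*(m^2 - 2*m - 15) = (m - 1)*(m + 3)*(m - 5)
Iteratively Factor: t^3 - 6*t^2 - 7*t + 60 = (t + 3)*(t^2 - 9*t + 20) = (t - 5)*(t + 3)*(t - 4)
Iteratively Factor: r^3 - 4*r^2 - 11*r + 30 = (r + 3)*(r^2 - 7*r + 10) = (r - 2)*(r + 3)*(r - 5)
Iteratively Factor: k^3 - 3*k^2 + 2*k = (k - 2)*(k^2 - k) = (k - 2)*(k - 1)*(k)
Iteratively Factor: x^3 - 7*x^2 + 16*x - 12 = (x - 2)*(x^2 - 5*x + 6) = (x - 2)^2*(x - 3)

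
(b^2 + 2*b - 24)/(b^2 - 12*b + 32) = (b + 6)/(b - 8)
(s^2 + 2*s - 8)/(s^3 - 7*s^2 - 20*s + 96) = (s - 2)/(s^2 - 11*s + 24)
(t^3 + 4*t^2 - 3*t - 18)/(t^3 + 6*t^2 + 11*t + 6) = (t^2 + t - 6)/(t^2 + 3*t + 2)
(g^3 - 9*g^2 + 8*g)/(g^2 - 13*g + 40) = g*(g - 1)/(g - 5)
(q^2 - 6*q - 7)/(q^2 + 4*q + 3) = (q - 7)/(q + 3)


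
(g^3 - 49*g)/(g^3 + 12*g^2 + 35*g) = (g - 7)/(g + 5)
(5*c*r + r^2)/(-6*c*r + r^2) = (5*c + r)/(-6*c + r)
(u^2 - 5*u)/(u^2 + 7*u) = (u - 5)/(u + 7)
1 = 1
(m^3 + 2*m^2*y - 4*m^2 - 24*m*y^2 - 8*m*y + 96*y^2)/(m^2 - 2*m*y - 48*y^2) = (-m^2 + 4*m*y + 4*m - 16*y)/(-m + 8*y)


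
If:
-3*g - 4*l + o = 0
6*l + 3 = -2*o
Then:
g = 7*o/9 + 2/3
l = -o/3 - 1/2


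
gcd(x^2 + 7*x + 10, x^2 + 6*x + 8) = x + 2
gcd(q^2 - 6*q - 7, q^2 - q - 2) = q + 1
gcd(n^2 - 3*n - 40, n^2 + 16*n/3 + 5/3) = n + 5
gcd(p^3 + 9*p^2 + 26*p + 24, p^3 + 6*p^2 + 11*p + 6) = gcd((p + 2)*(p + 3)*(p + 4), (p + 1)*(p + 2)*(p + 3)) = p^2 + 5*p + 6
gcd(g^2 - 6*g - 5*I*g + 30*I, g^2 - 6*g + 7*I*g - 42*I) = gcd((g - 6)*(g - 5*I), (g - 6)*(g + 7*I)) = g - 6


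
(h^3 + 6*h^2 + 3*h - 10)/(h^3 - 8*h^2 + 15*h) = (h^3 + 6*h^2 + 3*h - 10)/(h*(h^2 - 8*h + 15))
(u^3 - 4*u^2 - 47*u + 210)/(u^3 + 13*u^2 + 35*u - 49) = (u^2 - 11*u + 30)/(u^2 + 6*u - 7)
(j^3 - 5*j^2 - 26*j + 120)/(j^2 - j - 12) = (j^2 - j - 30)/(j + 3)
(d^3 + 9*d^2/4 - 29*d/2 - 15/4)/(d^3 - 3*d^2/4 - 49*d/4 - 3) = (d^2 + 2*d - 15)/(d^2 - d - 12)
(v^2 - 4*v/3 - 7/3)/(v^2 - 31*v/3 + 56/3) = (v + 1)/(v - 8)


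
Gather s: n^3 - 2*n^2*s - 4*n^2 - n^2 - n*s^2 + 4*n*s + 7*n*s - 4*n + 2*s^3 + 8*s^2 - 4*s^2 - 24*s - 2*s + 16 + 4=n^3 - 5*n^2 - 4*n + 2*s^3 + s^2*(4 - n) + s*(-2*n^2 + 11*n - 26) + 20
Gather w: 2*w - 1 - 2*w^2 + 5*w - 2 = -2*w^2 + 7*w - 3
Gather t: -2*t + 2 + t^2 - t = t^2 - 3*t + 2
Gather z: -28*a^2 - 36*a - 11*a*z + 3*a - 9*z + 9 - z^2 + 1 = -28*a^2 - 33*a - z^2 + z*(-11*a - 9) + 10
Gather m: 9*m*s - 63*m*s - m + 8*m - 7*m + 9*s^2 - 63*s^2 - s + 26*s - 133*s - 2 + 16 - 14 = -54*m*s - 54*s^2 - 108*s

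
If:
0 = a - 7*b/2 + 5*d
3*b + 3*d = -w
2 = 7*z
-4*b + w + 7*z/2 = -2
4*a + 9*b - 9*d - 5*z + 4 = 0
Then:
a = -315/544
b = 555/1904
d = 87/272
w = -873/476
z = 2/7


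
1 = 1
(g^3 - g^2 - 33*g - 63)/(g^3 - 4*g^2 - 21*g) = (g + 3)/g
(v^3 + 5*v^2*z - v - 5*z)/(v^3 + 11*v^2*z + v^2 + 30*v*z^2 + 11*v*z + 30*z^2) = (v - 1)/(v + 6*z)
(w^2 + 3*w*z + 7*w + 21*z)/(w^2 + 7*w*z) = (w^2 + 3*w*z + 7*w + 21*z)/(w*(w + 7*z))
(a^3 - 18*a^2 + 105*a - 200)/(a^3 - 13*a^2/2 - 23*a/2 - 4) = 2*(a^2 - 10*a + 25)/(2*a^2 + 3*a + 1)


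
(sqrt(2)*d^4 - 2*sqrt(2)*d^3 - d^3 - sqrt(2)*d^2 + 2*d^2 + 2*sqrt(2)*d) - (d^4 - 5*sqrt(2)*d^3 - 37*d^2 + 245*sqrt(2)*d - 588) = -d^4 + sqrt(2)*d^4 - d^3 + 3*sqrt(2)*d^3 - sqrt(2)*d^2 + 39*d^2 - 243*sqrt(2)*d + 588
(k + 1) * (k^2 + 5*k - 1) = k^3 + 6*k^2 + 4*k - 1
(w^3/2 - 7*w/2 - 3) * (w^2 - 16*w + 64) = w^5/2 - 8*w^4 + 57*w^3/2 + 53*w^2 - 176*w - 192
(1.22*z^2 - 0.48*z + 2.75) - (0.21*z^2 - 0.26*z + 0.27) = 1.01*z^2 - 0.22*z + 2.48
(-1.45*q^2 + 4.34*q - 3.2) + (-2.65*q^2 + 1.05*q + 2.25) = -4.1*q^2 + 5.39*q - 0.95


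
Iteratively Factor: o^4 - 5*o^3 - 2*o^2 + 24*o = (o - 3)*(o^3 - 2*o^2 - 8*o) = (o - 3)*(o + 2)*(o^2 - 4*o) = (o - 4)*(o - 3)*(o + 2)*(o)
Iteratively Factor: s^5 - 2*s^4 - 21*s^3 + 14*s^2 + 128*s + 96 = (s + 2)*(s^4 - 4*s^3 - 13*s^2 + 40*s + 48) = (s - 4)*(s + 2)*(s^3 - 13*s - 12) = (s - 4)*(s + 1)*(s + 2)*(s^2 - s - 12) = (s - 4)^2*(s + 1)*(s + 2)*(s + 3)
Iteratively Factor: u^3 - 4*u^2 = (u)*(u^2 - 4*u) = u^2*(u - 4)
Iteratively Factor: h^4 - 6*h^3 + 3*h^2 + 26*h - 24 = (h + 2)*(h^3 - 8*h^2 + 19*h - 12) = (h - 3)*(h + 2)*(h^2 - 5*h + 4) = (h - 3)*(h - 1)*(h + 2)*(h - 4)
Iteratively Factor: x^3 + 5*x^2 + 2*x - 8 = (x + 4)*(x^2 + x - 2) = (x + 2)*(x + 4)*(x - 1)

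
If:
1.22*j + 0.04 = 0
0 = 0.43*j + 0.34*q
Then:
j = -0.03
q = 0.04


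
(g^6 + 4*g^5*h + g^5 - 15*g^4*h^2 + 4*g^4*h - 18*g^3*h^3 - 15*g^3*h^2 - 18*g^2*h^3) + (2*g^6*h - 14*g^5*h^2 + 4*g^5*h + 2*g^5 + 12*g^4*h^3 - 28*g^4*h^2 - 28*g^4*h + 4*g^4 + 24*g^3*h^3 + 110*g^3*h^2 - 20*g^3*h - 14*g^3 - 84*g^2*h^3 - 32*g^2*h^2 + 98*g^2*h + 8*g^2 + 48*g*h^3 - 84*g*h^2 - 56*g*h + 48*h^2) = 2*g^6*h + g^6 - 14*g^5*h^2 + 8*g^5*h + 3*g^5 + 12*g^4*h^3 - 43*g^4*h^2 - 24*g^4*h + 4*g^4 + 6*g^3*h^3 + 95*g^3*h^2 - 20*g^3*h - 14*g^3 - 102*g^2*h^3 - 32*g^2*h^2 + 98*g^2*h + 8*g^2 + 48*g*h^3 - 84*g*h^2 - 56*g*h + 48*h^2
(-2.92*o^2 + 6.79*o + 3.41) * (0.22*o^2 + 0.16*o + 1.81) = -0.6424*o^4 + 1.0266*o^3 - 3.4486*o^2 + 12.8355*o + 6.1721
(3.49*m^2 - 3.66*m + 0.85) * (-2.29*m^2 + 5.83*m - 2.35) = -7.9921*m^4 + 28.7281*m^3 - 31.4858*m^2 + 13.5565*m - 1.9975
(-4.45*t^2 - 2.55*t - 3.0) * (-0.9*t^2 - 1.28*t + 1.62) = 4.005*t^4 + 7.991*t^3 - 1.245*t^2 - 0.291*t - 4.86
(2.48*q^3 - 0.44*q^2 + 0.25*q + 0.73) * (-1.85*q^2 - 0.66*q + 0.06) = -4.588*q^5 - 0.8228*q^4 - 0.0233*q^3 - 1.5419*q^2 - 0.4668*q + 0.0438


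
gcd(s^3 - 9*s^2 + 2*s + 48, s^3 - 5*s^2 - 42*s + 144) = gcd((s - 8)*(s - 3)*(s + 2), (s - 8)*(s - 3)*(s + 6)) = s^2 - 11*s + 24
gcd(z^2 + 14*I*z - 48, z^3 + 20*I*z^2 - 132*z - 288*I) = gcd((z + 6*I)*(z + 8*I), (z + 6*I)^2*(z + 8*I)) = z^2 + 14*I*z - 48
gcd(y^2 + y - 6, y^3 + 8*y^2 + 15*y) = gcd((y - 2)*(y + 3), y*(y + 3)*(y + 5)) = y + 3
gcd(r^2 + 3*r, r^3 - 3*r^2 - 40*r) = r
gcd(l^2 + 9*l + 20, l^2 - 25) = l + 5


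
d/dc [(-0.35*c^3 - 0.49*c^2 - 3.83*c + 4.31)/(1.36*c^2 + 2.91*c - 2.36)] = (-0.476*c^4 - 2.037*c^3 + 6.2609*c^2 - 9.4104*c - 3.5033)/(1.8496*c^4 + 7.9152*c^3 + 2.0489*c^2 - 13.7352*c + 5.5696)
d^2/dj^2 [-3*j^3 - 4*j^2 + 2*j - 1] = -18*j - 8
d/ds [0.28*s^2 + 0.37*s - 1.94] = 0.56*s + 0.37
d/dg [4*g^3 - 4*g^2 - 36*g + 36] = 12*g^2 - 8*g - 36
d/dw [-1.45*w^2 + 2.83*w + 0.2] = 2.83 - 2.9*w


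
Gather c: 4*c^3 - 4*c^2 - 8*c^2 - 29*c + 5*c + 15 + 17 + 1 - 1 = 4*c^3 - 12*c^2 - 24*c + 32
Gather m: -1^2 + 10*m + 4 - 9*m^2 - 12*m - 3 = -9*m^2 - 2*m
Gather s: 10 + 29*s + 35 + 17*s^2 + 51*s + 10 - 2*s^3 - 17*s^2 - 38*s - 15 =-2*s^3 + 42*s + 40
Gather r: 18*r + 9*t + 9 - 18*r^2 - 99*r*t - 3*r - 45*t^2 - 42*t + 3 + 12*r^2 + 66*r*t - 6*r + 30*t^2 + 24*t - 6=-6*r^2 + r*(9 - 33*t) - 15*t^2 - 9*t + 6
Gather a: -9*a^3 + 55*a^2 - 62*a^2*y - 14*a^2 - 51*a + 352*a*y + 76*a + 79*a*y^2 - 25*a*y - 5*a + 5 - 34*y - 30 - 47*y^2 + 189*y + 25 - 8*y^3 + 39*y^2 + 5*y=-9*a^3 + a^2*(41 - 62*y) + a*(79*y^2 + 327*y + 20) - 8*y^3 - 8*y^2 + 160*y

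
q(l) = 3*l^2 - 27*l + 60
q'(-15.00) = -117.00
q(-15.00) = 1140.00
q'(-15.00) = -117.00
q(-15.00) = 1140.00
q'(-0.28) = -28.68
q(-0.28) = 67.80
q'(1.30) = -19.20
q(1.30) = 29.97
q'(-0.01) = -27.06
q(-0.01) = 60.27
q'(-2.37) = -41.22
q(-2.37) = 140.84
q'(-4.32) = -52.92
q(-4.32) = 232.63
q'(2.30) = -13.20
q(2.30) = 13.77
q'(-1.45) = -35.70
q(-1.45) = 105.46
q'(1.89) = -15.66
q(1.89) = 19.69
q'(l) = 6*l - 27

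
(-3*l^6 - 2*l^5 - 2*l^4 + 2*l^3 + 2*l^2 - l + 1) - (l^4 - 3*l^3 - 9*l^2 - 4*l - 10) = -3*l^6 - 2*l^5 - 3*l^4 + 5*l^3 + 11*l^2 + 3*l + 11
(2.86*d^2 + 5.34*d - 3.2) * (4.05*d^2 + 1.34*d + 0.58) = 11.583*d^4 + 25.4594*d^3 - 4.1456*d^2 - 1.1908*d - 1.856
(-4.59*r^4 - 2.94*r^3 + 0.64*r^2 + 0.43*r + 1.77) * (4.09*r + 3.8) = -18.7731*r^5 - 29.4666*r^4 - 8.5544*r^3 + 4.1907*r^2 + 8.8733*r + 6.726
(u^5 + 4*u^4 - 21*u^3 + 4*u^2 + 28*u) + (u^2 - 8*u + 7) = u^5 + 4*u^4 - 21*u^3 + 5*u^2 + 20*u + 7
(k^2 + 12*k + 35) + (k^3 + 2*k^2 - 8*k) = k^3 + 3*k^2 + 4*k + 35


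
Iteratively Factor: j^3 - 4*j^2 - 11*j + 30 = (j + 3)*(j^2 - 7*j + 10) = (j - 2)*(j + 3)*(j - 5)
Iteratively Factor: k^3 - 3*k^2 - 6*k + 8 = (k - 1)*(k^2 - 2*k - 8) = (k - 1)*(k + 2)*(k - 4)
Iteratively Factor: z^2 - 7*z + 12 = (z - 4)*(z - 3)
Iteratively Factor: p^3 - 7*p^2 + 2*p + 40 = (p - 5)*(p^2 - 2*p - 8) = (p - 5)*(p - 4)*(p + 2)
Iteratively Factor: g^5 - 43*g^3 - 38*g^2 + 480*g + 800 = (g + 2)*(g^4 - 2*g^3 - 39*g^2 + 40*g + 400) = (g + 2)*(g + 4)*(g^3 - 6*g^2 - 15*g + 100) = (g - 5)*(g + 2)*(g + 4)*(g^2 - g - 20) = (g - 5)*(g + 2)*(g + 4)^2*(g - 5)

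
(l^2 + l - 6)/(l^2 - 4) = (l + 3)/(l + 2)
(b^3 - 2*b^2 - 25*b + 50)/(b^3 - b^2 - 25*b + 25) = (b - 2)/(b - 1)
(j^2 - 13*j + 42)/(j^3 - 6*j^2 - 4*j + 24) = (j - 7)/(j^2 - 4)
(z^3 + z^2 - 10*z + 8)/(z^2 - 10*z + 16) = (z^2 + 3*z - 4)/(z - 8)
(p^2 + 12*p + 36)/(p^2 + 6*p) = (p + 6)/p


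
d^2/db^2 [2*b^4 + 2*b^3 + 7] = 12*b*(2*b + 1)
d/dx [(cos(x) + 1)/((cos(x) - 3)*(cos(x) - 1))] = (cos(x)^2 + 2*cos(x) - 7)*sin(x)/((cos(x) - 3)^2*(cos(x) - 1)^2)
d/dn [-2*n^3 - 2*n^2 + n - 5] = -6*n^2 - 4*n + 1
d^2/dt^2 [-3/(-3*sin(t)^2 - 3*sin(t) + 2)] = 9*(-12*sin(t)^4 - 9*sin(t)^3 + 7*sin(t)^2 + 16*sin(t) + 10)/(3*sin(t)^2 + 3*sin(t) - 2)^3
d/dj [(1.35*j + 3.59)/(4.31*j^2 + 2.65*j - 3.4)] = (5.8185*j^2 + 3.5775*j - (1.35*j + 3.59)*(8.62*j + 2.65) - 4.59)/(4.31*j^2 + 2.65*j - 3.4)^2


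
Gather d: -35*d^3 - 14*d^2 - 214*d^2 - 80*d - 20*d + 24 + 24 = -35*d^3 - 228*d^2 - 100*d + 48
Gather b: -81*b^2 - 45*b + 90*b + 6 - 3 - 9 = -81*b^2 + 45*b - 6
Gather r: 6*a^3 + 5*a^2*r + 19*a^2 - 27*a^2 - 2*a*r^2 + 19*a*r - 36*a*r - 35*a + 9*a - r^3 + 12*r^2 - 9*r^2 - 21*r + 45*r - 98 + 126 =6*a^3 - 8*a^2 - 26*a - r^3 + r^2*(3 - 2*a) + r*(5*a^2 - 17*a + 24) + 28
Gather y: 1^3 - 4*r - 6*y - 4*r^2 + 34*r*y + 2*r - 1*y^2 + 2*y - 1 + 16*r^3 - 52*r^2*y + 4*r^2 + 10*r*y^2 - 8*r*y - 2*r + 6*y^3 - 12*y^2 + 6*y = 16*r^3 - 4*r + 6*y^3 + y^2*(10*r - 13) + y*(-52*r^2 + 26*r + 2)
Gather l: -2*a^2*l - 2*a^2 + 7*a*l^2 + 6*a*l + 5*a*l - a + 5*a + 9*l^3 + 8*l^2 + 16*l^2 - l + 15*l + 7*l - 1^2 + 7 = -2*a^2 + 4*a + 9*l^3 + l^2*(7*a + 24) + l*(-2*a^2 + 11*a + 21) + 6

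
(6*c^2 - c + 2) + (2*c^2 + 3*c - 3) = 8*c^2 + 2*c - 1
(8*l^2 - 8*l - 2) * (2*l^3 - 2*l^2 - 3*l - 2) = 16*l^5 - 32*l^4 - 12*l^3 + 12*l^2 + 22*l + 4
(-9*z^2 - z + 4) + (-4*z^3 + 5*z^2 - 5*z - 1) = -4*z^3 - 4*z^2 - 6*z + 3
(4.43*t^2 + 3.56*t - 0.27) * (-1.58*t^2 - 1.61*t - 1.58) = -6.9994*t^4 - 12.7571*t^3 - 12.3044*t^2 - 5.1901*t + 0.4266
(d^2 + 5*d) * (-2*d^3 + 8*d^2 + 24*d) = -2*d^5 - 2*d^4 + 64*d^3 + 120*d^2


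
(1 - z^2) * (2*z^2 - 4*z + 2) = -2*z^4 + 4*z^3 - 4*z + 2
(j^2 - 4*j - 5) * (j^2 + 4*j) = j^4 - 21*j^2 - 20*j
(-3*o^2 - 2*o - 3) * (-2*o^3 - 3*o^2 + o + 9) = 6*o^5 + 13*o^4 + 9*o^3 - 20*o^2 - 21*o - 27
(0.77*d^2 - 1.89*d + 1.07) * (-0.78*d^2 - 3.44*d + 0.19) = -0.6006*d^4 - 1.1746*d^3 + 5.8133*d^2 - 4.0399*d + 0.2033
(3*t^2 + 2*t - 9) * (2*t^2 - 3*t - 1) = 6*t^4 - 5*t^3 - 27*t^2 + 25*t + 9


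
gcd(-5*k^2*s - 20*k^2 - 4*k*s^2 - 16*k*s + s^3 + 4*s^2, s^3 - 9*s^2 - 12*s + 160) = s + 4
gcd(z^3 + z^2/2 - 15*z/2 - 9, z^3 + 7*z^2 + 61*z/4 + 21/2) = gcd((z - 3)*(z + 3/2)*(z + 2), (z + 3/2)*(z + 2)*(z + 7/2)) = z^2 + 7*z/2 + 3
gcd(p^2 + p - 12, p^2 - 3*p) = p - 3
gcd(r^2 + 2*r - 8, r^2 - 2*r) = r - 2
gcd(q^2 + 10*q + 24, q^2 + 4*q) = q + 4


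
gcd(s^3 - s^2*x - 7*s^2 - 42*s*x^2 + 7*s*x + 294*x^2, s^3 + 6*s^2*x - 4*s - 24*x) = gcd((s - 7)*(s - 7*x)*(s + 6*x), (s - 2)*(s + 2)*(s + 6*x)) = s + 6*x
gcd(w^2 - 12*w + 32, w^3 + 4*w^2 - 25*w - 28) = w - 4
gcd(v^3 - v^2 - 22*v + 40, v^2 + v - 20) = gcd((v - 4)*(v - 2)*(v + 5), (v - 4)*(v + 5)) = v^2 + v - 20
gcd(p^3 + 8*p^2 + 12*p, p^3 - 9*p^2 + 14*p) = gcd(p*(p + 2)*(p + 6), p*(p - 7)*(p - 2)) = p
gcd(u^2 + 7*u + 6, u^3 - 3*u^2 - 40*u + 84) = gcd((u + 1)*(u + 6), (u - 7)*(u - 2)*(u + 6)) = u + 6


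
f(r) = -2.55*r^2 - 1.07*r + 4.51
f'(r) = -5.1*r - 1.07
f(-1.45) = 0.70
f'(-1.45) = 6.32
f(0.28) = 4.01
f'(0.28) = -2.50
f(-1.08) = 2.69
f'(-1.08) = 4.44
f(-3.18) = -17.87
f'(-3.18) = 15.15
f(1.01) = 0.83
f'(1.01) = -6.22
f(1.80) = -5.68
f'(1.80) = -10.25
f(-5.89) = -77.65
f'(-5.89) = 28.97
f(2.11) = -9.10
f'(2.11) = -11.83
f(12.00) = -375.53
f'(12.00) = -62.27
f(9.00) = -211.67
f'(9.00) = -46.97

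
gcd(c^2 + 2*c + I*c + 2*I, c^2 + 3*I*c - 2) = c + I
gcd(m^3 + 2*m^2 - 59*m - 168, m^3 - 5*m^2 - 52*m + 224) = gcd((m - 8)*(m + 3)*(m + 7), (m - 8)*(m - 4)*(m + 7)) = m^2 - m - 56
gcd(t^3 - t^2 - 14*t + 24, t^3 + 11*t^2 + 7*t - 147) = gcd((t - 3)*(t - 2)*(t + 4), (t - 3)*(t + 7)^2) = t - 3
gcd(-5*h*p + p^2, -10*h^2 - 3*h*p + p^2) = -5*h + p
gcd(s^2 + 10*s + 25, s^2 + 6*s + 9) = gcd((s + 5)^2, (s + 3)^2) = 1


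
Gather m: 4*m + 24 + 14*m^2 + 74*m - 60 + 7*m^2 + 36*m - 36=21*m^2 + 114*m - 72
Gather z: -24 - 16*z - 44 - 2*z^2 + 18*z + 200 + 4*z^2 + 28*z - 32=2*z^2 + 30*z + 100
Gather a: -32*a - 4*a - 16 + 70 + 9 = 63 - 36*a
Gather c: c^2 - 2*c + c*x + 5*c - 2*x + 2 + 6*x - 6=c^2 + c*(x + 3) + 4*x - 4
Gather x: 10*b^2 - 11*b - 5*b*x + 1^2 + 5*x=10*b^2 - 11*b + x*(5 - 5*b) + 1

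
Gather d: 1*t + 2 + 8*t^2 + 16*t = 8*t^2 + 17*t + 2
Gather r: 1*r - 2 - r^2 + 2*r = -r^2 + 3*r - 2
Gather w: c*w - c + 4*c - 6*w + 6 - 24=3*c + w*(c - 6) - 18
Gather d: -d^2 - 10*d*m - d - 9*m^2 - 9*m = -d^2 + d*(-10*m - 1) - 9*m^2 - 9*m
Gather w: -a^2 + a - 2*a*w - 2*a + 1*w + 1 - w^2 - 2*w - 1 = -a^2 - a - w^2 + w*(-2*a - 1)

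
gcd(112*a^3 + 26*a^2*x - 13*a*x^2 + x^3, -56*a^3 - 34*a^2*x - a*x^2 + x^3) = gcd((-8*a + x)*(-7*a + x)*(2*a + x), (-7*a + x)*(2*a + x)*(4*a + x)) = -14*a^2 - 5*a*x + x^2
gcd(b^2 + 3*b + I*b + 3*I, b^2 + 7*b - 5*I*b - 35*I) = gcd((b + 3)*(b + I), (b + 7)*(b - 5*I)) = 1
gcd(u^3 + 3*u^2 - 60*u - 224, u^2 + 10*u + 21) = u + 7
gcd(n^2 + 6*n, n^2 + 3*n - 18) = n + 6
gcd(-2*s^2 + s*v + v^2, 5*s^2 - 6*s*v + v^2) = s - v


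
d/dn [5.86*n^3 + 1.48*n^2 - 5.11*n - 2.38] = 17.58*n^2 + 2.96*n - 5.11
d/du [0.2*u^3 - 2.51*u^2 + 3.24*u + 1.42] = 0.6*u^2 - 5.02*u + 3.24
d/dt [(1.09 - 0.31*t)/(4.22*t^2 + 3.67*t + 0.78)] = (1.3082*t^2 - 9.1996*t - 4.2421)/(17.8084*t^4 + 30.9748*t^3 + 20.0521*t^2 + 5.7252*t + 0.6084)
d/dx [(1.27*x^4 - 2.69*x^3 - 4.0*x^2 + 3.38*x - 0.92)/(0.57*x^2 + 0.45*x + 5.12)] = (1.4478*x^5 + 0.1812*x^4 + 23.5886*x^3 - 45.045*x^2 - 39.9112*x + 17.7196)/(0.3249*x^4 + 0.513*x^3 + 6.0393*x^2 + 4.608*x + 26.2144)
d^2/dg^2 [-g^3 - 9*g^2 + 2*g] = -6*g - 18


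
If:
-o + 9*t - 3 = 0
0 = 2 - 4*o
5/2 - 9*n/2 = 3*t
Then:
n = 8/27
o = 1/2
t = 7/18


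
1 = 1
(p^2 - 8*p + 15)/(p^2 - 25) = (p - 3)/(p + 5)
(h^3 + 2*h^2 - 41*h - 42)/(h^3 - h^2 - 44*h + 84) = (h + 1)/(h - 2)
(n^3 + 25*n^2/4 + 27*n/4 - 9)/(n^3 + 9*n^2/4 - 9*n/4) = (n + 4)/n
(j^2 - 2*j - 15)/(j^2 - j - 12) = (j - 5)/(j - 4)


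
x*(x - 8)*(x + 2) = x^3 - 6*x^2 - 16*x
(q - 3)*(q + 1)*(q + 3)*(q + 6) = q^4 + 7*q^3 - 3*q^2 - 63*q - 54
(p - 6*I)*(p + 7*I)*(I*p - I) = I*p^3 - p^2 - I*p^2 + p + 42*I*p - 42*I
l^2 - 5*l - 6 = (l - 6)*(l + 1)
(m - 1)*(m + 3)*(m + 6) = m^3 + 8*m^2 + 9*m - 18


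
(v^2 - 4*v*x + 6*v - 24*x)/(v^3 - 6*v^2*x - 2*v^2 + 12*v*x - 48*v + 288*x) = (-v + 4*x)/(-v^2 + 6*v*x + 8*v - 48*x)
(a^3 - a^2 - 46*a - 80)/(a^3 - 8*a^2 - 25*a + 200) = (a + 2)/(a - 5)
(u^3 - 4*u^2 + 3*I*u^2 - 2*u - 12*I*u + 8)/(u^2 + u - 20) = (u^2 + 3*I*u - 2)/(u + 5)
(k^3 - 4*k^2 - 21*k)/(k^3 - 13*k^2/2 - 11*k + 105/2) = 2*k/(2*k - 5)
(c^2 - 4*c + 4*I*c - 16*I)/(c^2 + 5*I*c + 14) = (c^2 + 4*c*(-1 + I) - 16*I)/(c^2 + 5*I*c + 14)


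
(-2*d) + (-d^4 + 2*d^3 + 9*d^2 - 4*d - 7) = -d^4 + 2*d^3 + 9*d^2 - 6*d - 7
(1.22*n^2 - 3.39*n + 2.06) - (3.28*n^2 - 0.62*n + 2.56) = -2.06*n^2 - 2.77*n - 0.5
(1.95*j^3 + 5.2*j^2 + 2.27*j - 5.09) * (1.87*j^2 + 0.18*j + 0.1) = 3.6465*j^5 + 10.075*j^4 + 5.3759*j^3 - 8.5897*j^2 - 0.6892*j - 0.509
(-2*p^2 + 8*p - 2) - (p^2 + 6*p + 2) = -3*p^2 + 2*p - 4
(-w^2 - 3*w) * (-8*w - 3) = 8*w^3 + 27*w^2 + 9*w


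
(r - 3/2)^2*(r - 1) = r^3 - 4*r^2 + 21*r/4 - 9/4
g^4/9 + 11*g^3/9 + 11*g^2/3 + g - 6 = (g/3 + 1)^2*(g - 1)*(g + 6)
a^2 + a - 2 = (a - 1)*(a + 2)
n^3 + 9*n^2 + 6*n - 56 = (n - 2)*(n + 4)*(n + 7)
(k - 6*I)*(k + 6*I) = k^2 + 36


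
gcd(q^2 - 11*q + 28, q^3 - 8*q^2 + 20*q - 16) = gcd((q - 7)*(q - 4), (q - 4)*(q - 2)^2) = q - 4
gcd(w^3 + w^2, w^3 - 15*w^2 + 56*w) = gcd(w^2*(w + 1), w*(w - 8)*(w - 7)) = w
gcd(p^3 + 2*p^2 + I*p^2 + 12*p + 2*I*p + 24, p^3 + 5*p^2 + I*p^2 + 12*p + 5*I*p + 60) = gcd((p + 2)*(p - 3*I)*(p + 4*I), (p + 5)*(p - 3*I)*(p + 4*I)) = p^2 + I*p + 12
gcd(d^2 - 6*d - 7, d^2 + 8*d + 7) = d + 1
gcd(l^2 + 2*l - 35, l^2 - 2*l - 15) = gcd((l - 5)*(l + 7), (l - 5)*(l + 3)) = l - 5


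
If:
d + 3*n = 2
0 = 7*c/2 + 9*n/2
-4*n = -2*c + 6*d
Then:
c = -27/20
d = -23/20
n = 21/20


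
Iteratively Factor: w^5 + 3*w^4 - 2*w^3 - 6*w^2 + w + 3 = (w - 1)*(w^4 + 4*w^3 + 2*w^2 - 4*w - 3) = (w - 1)^2*(w^3 + 5*w^2 + 7*w + 3) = (w - 1)^2*(w + 3)*(w^2 + 2*w + 1) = (w - 1)^2*(w + 1)*(w + 3)*(w + 1)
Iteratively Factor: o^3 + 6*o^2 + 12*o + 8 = (o + 2)*(o^2 + 4*o + 4) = (o + 2)^2*(o + 2)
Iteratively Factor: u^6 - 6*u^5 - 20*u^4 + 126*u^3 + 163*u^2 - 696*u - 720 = (u - 4)*(u^5 - 2*u^4 - 28*u^3 + 14*u^2 + 219*u + 180) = (u - 4)*(u + 3)*(u^4 - 5*u^3 - 13*u^2 + 53*u + 60) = (u - 4)^2*(u + 3)*(u^3 - u^2 - 17*u - 15) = (u - 4)^2*(u + 1)*(u + 3)*(u^2 - 2*u - 15) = (u - 4)^2*(u + 1)*(u + 3)^2*(u - 5)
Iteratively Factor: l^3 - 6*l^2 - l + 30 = (l - 3)*(l^2 - 3*l - 10) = (l - 5)*(l - 3)*(l + 2)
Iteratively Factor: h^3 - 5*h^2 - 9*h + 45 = (h - 5)*(h^2 - 9) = (h - 5)*(h - 3)*(h + 3)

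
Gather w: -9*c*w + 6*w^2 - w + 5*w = 6*w^2 + w*(4 - 9*c)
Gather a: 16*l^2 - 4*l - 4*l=16*l^2 - 8*l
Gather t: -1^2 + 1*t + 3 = t + 2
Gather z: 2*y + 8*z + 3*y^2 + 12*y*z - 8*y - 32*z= 3*y^2 - 6*y + z*(12*y - 24)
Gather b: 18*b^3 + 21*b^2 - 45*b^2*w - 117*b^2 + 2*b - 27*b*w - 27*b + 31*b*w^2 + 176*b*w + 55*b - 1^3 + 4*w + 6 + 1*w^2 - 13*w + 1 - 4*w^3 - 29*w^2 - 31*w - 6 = 18*b^3 + b^2*(-45*w - 96) + b*(31*w^2 + 149*w + 30) - 4*w^3 - 28*w^2 - 40*w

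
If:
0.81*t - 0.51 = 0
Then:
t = 0.63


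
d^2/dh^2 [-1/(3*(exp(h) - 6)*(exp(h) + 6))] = 4*(-exp(2*h) - 36)*exp(2*h)/(3*(exp(6*h) - 108*exp(4*h) + 3888*exp(2*h) - 46656))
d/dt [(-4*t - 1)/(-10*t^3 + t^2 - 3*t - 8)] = (40*t^3 - 4*t^2 + 12*t - (4*t + 1)*(30*t^2 - 2*t + 3) + 32)/(10*t^3 - t^2 + 3*t + 8)^2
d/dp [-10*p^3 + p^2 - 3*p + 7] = -30*p^2 + 2*p - 3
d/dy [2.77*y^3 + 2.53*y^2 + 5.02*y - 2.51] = 8.31*y^2 + 5.06*y + 5.02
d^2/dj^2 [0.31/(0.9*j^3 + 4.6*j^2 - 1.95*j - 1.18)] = (-(1.674*j + 2.852)*(0.9*j^3 + 4.6*j^2 - 1.95*j - 1.18) + 0.31*(2.7*j^2 + 9.2*j - 1.95)*(5.4*j^2 + 18.4*j - 3.9))/(0.9*j^3 + 4.6*j^2 - 1.95*j - 1.18)^3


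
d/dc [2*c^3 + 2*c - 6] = 6*c^2 + 2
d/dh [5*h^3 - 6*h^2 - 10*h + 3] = 15*h^2 - 12*h - 10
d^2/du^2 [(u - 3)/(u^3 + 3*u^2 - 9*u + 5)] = 6*(u^3 - u^2 - 21*u - 51)/(u^7 + 11*u^6 + 21*u^5 - 89*u^4 - 109*u^3 + 465*u^2 - 425*u + 125)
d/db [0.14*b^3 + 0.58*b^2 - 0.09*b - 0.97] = 0.42*b^2 + 1.16*b - 0.09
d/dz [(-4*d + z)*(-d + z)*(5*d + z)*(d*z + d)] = d*(20*d^3 - 42*d^2*z - 21*d^2 + 4*z^3 + 3*z^2)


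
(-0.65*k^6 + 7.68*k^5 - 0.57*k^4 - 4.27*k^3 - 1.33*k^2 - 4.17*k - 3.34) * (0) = 0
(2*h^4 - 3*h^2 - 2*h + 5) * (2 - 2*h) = -4*h^5 + 4*h^4 + 6*h^3 - 2*h^2 - 14*h + 10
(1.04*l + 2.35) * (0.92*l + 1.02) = 0.9568*l^2 + 3.2228*l + 2.397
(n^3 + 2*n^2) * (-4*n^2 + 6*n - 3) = -4*n^5 - 2*n^4 + 9*n^3 - 6*n^2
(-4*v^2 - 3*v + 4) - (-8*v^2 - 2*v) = 4*v^2 - v + 4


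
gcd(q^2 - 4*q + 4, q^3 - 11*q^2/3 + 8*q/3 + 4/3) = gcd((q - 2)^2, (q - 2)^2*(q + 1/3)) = q^2 - 4*q + 4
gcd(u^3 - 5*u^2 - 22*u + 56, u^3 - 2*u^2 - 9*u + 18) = u - 2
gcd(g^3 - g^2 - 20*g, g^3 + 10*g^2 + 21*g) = g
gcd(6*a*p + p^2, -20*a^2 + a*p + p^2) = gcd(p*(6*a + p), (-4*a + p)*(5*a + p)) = 1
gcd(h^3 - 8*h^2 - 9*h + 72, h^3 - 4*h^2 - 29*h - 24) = h^2 - 5*h - 24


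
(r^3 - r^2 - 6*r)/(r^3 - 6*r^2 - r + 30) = r/(r - 5)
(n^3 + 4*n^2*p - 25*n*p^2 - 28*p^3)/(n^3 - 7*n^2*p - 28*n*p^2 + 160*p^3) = (-n^2 - 8*n*p - 7*p^2)/(-n^2 + 3*n*p + 40*p^2)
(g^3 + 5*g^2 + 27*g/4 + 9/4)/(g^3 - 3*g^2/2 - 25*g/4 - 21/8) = 2*(g + 3)/(2*g - 7)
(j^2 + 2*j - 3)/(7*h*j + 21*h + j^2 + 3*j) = (j - 1)/(7*h + j)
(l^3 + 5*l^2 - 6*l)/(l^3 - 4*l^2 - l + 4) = l*(l + 6)/(l^2 - 3*l - 4)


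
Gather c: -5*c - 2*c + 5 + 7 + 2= 14 - 7*c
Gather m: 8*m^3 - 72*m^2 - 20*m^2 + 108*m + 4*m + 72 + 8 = 8*m^3 - 92*m^2 + 112*m + 80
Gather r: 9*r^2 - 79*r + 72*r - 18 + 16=9*r^2 - 7*r - 2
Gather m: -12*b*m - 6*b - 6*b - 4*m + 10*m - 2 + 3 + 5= -12*b + m*(6 - 12*b) + 6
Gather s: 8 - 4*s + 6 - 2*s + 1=15 - 6*s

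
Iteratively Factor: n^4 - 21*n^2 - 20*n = (n)*(n^3 - 21*n - 20) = n*(n - 5)*(n^2 + 5*n + 4) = n*(n - 5)*(n + 4)*(n + 1)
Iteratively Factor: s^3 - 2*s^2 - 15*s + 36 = (s - 3)*(s^2 + s - 12) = (s - 3)*(s + 4)*(s - 3)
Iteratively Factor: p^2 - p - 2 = (p + 1)*(p - 2)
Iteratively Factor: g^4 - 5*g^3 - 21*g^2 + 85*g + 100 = (g + 4)*(g^3 - 9*g^2 + 15*g + 25) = (g - 5)*(g + 4)*(g^2 - 4*g - 5) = (g - 5)*(g + 1)*(g + 4)*(g - 5)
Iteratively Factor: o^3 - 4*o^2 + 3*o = (o - 1)*(o^2 - 3*o) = o*(o - 1)*(o - 3)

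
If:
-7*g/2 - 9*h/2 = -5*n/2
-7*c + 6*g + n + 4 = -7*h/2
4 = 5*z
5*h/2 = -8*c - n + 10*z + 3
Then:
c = 509/227 - 244*n/227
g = 810/227 - 725*n/227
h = 690*n/227 - 630/227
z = 4/5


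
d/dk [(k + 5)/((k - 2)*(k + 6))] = (-k^2 - 10*k - 32)/(k^4 + 8*k^3 - 8*k^2 - 96*k + 144)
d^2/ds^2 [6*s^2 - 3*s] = 12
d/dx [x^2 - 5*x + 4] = 2*x - 5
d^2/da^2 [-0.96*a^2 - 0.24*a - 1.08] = -1.92000000000000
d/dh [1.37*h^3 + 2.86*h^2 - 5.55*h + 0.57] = 4.11*h^2 + 5.72*h - 5.55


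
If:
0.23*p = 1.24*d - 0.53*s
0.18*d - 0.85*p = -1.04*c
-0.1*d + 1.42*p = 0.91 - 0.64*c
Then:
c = 0.37528508871961 - 0.0368245026423652*s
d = 0.436195515472987*s + 0.0886511882497833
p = 0.0473149529847974*s + 0.477945536651006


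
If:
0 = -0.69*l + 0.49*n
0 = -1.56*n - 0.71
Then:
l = -0.32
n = -0.46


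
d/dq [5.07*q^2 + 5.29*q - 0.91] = 10.14*q + 5.29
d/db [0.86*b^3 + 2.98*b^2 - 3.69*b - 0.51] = 2.58*b^2 + 5.96*b - 3.69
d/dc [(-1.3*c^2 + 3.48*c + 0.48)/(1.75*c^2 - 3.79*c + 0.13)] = (-1.163*c^2 - 2.018*c + 2.2716)/(3.0625*c^4 - 13.265*c^3 + 14.8191*c^2 - 0.9854*c + 0.0169)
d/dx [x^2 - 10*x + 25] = 2*x - 10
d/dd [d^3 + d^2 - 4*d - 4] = 3*d^2 + 2*d - 4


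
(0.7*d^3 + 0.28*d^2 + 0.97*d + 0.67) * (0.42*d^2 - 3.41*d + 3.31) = 0.294*d^5 - 2.2694*d^4 + 1.7696*d^3 - 2.0995*d^2 + 0.926*d + 2.2177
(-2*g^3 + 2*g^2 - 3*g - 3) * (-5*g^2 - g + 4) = 10*g^5 - 8*g^4 + 5*g^3 + 26*g^2 - 9*g - 12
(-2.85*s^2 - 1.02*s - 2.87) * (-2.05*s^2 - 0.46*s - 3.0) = 5.8425*s^4 + 3.402*s^3 + 14.9027*s^2 + 4.3802*s + 8.61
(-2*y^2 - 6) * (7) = -14*y^2 - 42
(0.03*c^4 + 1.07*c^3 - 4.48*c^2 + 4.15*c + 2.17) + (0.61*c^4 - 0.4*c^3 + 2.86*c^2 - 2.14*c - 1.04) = 0.64*c^4 + 0.67*c^3 - 1.62*c^2 + 2.01*c + 1.13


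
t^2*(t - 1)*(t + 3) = t^4 + 2*t^3 - 3*t^2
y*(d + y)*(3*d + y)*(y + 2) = 3*d^2*y^2 + 6*d^2*y + 4*d*y^3 + 8*d*y^2 + y^4 + 2*y^3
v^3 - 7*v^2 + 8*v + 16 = (v - 4)^2*(v + 1)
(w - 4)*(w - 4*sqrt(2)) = w^2 - 4*sqrt(2)*w - 4*w + 16*sqrt(2)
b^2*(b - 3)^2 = b^4 - 6*b^3 + 9*b^2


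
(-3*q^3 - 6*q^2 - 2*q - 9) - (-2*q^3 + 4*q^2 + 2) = -q^3 - 10*q^2 - 2*q - 11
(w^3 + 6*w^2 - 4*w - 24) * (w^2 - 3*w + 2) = w^5 + 3*w^4 - 20*w^3 + 64*w - 48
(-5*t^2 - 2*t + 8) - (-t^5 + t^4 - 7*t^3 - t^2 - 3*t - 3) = t^5 - t^4 + 7*t^3 - 4*t^2 + t + 11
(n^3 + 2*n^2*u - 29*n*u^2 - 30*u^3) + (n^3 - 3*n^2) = 2*n^3 + 2*n^2*u - 3*n^2 - 29*n*u^2 - 30*u^3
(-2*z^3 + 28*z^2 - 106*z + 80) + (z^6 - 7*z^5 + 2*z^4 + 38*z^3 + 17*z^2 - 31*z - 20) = z^6 - 7*z^5 + 2*z^4 + 36*z^3 + 45*z^2 - 137*z + 60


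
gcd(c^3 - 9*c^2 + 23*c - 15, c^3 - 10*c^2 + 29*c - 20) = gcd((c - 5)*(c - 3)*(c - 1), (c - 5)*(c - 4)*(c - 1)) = c^2 - 6*c + 5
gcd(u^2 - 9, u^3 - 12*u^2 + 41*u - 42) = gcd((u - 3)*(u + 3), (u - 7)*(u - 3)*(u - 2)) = u - 3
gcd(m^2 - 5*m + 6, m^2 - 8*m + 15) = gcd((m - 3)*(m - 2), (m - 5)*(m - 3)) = m - 3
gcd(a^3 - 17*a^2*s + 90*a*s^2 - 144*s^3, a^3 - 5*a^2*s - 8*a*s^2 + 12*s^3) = -a + 6*s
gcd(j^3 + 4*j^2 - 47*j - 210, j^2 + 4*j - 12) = j + 6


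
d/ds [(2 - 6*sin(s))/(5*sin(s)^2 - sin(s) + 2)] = 2*(15*sin(s)^2 - 10*sin(s) - 5)*cos(s)/(5*sin(s)^2 - sin(s) + 2)^2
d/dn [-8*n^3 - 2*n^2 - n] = -24*n^2 - 4*n - 1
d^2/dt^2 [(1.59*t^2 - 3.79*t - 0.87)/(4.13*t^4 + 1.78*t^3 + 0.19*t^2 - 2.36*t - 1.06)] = (162.722826*t^8 - 705.615456*t^7 - 734.99879*t^6 - 95.7960900000002*t^5 - 67.5669180000001*t^4 - 291.315742*t^3 - 107.854806*t^2 - 12.088284*t + 12.493636)/(70.444997*t^12 + 91.083846*t^11 + 48.978909*t^10 - 106.742504*t^9 - 156.083499*t^8 - 80.105754*t^7 + 49.159087*t^6 + 89.324772*t^5 + 43.698366*t^4 - 4.292408*t^3 - 17.070876*t^2 - 7.955088*t - 1.191016)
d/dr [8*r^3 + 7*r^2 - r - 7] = 24*r^2 + 14*r - 1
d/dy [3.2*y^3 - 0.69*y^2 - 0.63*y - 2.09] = 9.6*y^2 - 1.38*y - 0.63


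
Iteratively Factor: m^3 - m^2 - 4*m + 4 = (m + 2)*(m^2 - 3*m + 2) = (m - 2)*(m + 2)*(m - 1)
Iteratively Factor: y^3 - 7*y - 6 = (y + 1)*(y^2 - y - 6) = (y - 3)*(y + 1)*(y + 2)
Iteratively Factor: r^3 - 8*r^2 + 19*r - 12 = (r - 4)*(r^2 - 4*r + 3) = (r - 4)*(r - 1)*(r - 3)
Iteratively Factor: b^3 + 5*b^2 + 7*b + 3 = (b + 1)*(b^2 + 4*b + 3) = (b + 1)^2*(b + 3)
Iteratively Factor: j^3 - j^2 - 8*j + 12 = (j + 3)*(j^2 - 4*j + 4) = (j - 2)*(j + 3)*(j - 2)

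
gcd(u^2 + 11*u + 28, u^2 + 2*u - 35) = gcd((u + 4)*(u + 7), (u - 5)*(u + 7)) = u + 7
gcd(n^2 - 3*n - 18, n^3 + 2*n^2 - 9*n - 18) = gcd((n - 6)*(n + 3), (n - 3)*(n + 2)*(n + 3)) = n + 3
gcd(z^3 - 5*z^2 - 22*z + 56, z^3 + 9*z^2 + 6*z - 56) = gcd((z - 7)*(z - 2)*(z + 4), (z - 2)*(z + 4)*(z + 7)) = z^2 + 2*z - 8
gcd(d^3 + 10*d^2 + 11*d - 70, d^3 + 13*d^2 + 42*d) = d + 7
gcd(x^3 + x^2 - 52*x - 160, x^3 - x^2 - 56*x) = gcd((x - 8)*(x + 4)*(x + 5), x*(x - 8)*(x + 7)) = x - 8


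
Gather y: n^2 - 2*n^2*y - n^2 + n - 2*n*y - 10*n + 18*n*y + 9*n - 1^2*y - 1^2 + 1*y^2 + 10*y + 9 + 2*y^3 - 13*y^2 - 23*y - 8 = 2*y^3 - 12*y^2 + y*(-2*n^2 + 16*n - 14)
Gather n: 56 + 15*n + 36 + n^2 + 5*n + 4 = n^2 + 20*n + 96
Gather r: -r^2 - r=-r^2 - r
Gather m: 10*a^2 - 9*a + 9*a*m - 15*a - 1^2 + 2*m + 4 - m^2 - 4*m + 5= 10*a^2 - 24*a - m^2 + m*(9*a - 2) + 8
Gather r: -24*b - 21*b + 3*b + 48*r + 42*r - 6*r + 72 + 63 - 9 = -42*b + 84*r + 126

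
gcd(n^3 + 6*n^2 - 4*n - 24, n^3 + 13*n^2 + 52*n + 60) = n^2 + 8*n + 12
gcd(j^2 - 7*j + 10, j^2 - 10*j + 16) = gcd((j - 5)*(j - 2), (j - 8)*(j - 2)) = j - 2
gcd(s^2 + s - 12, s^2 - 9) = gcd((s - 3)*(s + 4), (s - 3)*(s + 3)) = s - 3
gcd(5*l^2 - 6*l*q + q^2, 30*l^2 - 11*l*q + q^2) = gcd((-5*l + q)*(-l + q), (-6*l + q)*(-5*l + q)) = -5*l + q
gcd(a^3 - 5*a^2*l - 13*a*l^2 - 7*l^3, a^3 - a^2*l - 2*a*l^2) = a + l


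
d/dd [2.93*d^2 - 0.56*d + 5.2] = 5.86*d - 0.56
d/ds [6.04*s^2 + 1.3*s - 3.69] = 12.08*s + 1.3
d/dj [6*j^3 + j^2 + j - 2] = 18*j^2 + 2*j + 1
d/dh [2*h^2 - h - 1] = 4*h - 1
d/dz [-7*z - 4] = -7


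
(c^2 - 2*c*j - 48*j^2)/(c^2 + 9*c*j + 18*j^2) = (c - 8*j)/(c + 3*j)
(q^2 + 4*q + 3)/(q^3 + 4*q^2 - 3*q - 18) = (q + 1)/(q^2 + q - 6)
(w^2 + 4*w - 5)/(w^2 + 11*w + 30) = (w - 1)/(w + 6)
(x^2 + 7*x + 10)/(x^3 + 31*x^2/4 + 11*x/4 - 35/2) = 4*(x + 5)/(4*x^2 + 23*x - 35)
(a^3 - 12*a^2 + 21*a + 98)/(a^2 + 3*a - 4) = (a^3 - 12*a^2 + 21*a + 98)/(a^2 + 3*a - 4)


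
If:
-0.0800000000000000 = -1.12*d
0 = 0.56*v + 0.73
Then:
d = 0.07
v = -1.30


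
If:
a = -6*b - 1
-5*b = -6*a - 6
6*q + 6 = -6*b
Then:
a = -1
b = 0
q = -1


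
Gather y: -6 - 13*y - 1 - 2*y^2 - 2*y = -2*y^2 - 15*y - 7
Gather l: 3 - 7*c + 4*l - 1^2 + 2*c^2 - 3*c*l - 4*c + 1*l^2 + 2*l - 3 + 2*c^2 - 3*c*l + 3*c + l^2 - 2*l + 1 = 4*c^2 - 8*c + 2*l^2 + l*(4 - 6*c)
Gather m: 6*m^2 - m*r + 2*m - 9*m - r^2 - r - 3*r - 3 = 6*m^2 + m*(-r - 7) - r^2 - 4*r - 3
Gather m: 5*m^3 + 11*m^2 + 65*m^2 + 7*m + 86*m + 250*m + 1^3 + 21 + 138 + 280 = 5*m^3 + 76*m^2 + 343*m + 440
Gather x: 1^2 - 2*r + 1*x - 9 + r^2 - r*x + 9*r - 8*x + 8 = r^2 + 7*r + x*(-r - 7)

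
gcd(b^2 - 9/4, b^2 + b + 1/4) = 1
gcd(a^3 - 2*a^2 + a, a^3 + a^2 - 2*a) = a^2 - a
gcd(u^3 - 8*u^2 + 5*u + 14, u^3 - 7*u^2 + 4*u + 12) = u^2 - u - 2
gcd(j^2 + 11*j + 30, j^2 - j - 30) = j + 5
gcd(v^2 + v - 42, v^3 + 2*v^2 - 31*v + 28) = v + 7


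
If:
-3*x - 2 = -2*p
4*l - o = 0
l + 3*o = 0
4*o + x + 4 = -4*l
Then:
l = 0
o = 0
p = -5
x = -4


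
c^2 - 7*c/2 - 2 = (c - 4)*(c + 1/2)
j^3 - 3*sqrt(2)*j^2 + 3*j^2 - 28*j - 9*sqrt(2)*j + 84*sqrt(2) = (j - 4)*(j + 7)*(j - 3*sqrt(2))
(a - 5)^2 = a^2 - 10*a + 25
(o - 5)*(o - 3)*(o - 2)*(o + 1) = o^4 - 9*o^3 + 21*o^2 + o - 30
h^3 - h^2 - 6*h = h*(h - 3)*(h + 2)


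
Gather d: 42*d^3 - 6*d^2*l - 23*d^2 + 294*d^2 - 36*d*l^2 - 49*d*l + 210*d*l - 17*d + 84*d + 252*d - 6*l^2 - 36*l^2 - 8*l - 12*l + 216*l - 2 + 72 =42*d^3 + d^2*(271 - 6*l) + d*(-36*l^2 + 161*l + 319) - 42*l^2 + 196*l + 70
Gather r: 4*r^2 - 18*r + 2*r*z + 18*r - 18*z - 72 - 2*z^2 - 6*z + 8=4*r^2 + 2*r*z - 2*z^2 - 24*z - 64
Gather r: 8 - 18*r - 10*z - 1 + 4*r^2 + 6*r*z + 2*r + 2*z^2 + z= 4*r^2 + r*(6*z - 16) + 2*z^2 - 9*z + 7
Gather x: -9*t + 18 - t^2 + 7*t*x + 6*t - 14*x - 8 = -t^2 - 3*t + x*(7*t - 14) + 10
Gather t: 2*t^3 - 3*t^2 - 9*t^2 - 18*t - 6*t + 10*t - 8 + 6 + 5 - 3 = 2*t^3 - 12*t^2 - 14*t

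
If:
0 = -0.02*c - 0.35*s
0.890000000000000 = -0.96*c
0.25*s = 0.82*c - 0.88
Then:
No Solution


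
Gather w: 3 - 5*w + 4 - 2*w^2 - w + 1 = -2*w^2 - 6*w + 8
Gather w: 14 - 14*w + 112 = 126 - 14*w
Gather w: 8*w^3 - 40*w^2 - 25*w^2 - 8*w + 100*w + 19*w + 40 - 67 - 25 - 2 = 8*w^3 - 65*w^2 + 111*w - 54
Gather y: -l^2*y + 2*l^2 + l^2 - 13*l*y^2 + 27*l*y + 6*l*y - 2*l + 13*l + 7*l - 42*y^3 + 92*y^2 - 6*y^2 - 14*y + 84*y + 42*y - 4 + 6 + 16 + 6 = 3*l^2 + 18*l - 42*y^3 + y^2*(86 - 13*l) + y*(-l^2 + 33*l + 112) + 24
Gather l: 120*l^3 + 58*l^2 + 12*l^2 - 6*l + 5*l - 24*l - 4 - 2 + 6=120*l^3 + 70*l^2 - 25*l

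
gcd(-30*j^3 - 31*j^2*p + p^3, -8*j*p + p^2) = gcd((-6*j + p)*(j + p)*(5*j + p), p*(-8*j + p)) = 1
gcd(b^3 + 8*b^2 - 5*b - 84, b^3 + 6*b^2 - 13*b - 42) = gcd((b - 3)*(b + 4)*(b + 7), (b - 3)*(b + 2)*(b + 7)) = b^2 + 4*b - 21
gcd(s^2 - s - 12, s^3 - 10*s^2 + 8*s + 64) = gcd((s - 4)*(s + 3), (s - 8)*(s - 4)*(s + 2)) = s - 4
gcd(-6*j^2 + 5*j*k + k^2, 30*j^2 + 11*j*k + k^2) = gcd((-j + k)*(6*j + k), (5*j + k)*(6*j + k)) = 6*j + k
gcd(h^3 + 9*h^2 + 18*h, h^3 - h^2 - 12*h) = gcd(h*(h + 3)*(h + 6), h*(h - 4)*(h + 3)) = h^2 + 3*h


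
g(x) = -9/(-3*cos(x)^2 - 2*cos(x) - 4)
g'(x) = -9*(-6*sin(x)*cos(x) - 2*sin(x))/(-3*cos(x)^2 - 2*cos(x) - 4)^2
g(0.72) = 1.25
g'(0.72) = 0.75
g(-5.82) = 1.10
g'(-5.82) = 0.44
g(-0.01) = 1.00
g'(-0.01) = -0.01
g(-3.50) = 1.89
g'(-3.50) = -0.50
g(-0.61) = 1.18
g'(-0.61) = -0.61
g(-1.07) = 1.59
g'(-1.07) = -1.21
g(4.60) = 2.36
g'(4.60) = -0.82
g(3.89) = 2.17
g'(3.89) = 0.85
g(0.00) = 1.00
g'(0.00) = 0.00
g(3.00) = 1.81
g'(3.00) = -0.20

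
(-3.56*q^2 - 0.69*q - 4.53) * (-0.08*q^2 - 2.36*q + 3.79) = 0.2848*q^4 + 8.4568*q^3 - 11.5016*q^2 + 8.0757*q - 17.1687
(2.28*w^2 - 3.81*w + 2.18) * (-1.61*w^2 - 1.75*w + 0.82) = -3.6708*w^4 + 2.1441*w^3 + 5.0273*w^2 - 6.9392*w + 1.7876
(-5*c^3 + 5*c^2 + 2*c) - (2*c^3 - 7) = -7*c^3 + 5*c^2 + 2*c + 7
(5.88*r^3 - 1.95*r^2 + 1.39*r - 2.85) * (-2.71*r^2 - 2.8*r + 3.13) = -15.9348*r^5 - 11.1795*r^4 + 20.0975*r^3 - 2.272*r^2 + 12.3307*r - 8.9205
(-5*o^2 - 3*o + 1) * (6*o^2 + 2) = -30*o^4 - 18*o^3 - 4*o^2 - 6*o + 2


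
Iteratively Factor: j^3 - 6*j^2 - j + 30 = (j - 5)*(j^2 - j - 6) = (j - 5)*(j - 3)*(j + 2)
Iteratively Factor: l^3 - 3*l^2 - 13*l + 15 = (l - 1)*(l^2 - 2*l - 15) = (l - 1)*(l + 3)*(l - 5)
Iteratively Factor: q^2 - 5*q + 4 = (q - 1)*(q - 4)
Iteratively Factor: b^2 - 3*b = (b - 3)*(b)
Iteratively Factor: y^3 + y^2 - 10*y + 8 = (y + 4)*(y^2 - 3*y + 2) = (y - 2)*(y + 4)*(y - 1)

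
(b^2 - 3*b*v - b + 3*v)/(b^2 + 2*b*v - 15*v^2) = (b - 1)/(b + 5*v)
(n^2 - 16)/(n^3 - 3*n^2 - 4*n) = (n + 4)/(n*(n + 1))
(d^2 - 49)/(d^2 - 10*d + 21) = (d + 7)/(d - 3)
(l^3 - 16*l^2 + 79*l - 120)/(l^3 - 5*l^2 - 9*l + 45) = (l - 8)/(l + 3)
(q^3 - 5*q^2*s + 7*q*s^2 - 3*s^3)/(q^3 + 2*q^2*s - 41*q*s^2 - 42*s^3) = (q^3 - 5*q^2*s + 7*q*s^2 - 3*s^3)/(q^3 + 2*q^2*s - 41*q*s^2 - 42*s^3)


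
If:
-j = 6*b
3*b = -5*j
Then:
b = 0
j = 0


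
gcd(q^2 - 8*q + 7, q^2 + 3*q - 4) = q - 1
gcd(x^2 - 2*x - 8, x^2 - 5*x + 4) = x - 4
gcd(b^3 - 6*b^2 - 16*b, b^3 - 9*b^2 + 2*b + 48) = b^2 - 6*b - 16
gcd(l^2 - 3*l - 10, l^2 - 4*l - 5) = l - 5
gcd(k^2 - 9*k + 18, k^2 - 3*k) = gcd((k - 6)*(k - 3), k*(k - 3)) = k - 3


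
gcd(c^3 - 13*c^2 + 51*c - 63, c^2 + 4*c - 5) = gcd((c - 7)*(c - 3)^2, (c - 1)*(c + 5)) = 1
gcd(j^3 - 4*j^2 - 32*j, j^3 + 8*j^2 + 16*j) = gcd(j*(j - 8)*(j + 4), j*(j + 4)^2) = j^2 + 4*j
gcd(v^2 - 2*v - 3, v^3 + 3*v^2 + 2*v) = v + 1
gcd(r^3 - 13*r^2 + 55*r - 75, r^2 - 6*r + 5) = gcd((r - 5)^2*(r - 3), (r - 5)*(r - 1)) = r - 5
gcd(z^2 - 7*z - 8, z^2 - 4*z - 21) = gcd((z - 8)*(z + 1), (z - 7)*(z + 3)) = 1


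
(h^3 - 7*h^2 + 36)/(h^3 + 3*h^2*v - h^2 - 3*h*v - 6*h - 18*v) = (h - 6)/(h + 3*v)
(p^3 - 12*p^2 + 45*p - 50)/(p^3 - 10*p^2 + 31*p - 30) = (p - 5)/(p - 3)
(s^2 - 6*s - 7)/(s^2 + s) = (s - 7)/s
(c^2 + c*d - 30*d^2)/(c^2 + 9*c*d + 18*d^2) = (c - 5*d)/(c + 3*d)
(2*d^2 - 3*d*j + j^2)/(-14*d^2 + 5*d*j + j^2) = (-d + j)/(7*d + j)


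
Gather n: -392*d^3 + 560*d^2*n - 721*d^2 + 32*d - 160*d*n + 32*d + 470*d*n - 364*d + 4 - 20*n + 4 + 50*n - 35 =-392*d^3 - 721*d^2 - 300*d + n*(560*d^2 + 310*d + 30) - 27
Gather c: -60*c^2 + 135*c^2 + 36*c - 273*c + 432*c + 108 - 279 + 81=75*c^2 + 195*c - 90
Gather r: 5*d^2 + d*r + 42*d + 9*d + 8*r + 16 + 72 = 5*d^2 + 51*d + r*(d + 8) + 88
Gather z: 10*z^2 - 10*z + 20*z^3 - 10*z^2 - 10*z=20*z^3 - 20*z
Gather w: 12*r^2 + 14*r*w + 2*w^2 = 12*r^2 + 14*r*w + 2*w^2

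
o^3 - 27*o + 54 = (o - 3)^2*(o + 6)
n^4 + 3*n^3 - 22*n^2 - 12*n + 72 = (n - 3)*(n - 2)*(n + 2)*(n + 6)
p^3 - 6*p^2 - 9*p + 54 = (p - 6)*(p - 3)*(p + 3)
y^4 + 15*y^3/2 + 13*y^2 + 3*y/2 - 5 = (y - 1/2)*(y + 1)*(y + 2)*(y + 5)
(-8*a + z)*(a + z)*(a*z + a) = -8*a^3*z - 8*a^3 - 7*a^2*z^2 - 7*a^2*z + a*z^3 + a*z^2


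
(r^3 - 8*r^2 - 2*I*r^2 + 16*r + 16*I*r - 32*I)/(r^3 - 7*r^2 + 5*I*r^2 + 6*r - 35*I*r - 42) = (r^3 - 2*r^2*(4 + I) + 16*r*(1 + I) - 32*I)/(r^3 + r^2*(-7 + 5*I) + r*(6 - 35*I) - 42)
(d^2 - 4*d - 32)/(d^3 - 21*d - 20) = (d - 8)/(d^2 - 4*d - 5)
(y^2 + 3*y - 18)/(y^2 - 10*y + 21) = (y + 6)/(y - 7)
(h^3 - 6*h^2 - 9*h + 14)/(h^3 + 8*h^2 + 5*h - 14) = (h - 7)/(h + 7)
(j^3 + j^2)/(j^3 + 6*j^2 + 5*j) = j/(j + 5)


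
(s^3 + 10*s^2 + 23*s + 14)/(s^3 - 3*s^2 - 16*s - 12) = (s + 7)/(s - 6)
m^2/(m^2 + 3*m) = m/(m + 3)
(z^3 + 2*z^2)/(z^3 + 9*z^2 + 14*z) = z/(z + 7)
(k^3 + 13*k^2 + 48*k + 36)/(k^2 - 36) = (k^2 + 7*k + 6)/(k - 6)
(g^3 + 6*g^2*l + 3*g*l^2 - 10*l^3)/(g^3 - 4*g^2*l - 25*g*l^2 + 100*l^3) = (g^2 + g*l - 2*l^2)/(g^2 - 9*g*l + 20*l^2)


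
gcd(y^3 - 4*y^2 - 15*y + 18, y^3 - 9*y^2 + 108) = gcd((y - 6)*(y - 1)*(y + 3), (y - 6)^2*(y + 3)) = y^2 - 3*y - 18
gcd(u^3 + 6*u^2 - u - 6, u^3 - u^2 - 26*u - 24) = u + 1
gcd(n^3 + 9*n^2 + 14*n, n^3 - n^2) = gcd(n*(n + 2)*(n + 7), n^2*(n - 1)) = n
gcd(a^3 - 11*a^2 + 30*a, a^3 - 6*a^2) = a^2 - 6*a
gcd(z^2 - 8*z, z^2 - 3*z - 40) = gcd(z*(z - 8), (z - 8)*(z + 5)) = z - 8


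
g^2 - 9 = (g - 3)*(g + 3)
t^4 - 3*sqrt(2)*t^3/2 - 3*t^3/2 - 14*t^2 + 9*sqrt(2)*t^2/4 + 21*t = t*(t - 3/2)*(t - 7*sqrt(2)/2)*(t + 2*sqrt(2))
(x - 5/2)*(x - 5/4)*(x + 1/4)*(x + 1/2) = x^4 - 3*x^3 + 7*x^2/16 + 15*x/8 + 25/64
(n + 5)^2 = n^2 + 10*n + 25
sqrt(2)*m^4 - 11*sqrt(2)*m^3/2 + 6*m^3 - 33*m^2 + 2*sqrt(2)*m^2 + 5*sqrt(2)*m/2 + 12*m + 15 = (m - 5)*(m - 1)*(m + 3*sqrt(2))*(sqrt(2)*m + sqrt(2)/2)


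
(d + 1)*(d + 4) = d^2 + 5*d + 4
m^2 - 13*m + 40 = (m - 8)*(m - 5)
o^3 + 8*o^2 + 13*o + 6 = (o + 1)^2*(o + 6)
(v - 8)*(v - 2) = v^2 - 10*v + 16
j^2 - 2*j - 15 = (j - 5)*(j + 3)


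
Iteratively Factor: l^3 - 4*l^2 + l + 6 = (l - 2)*(l^2 - 2*l - 3) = (l - 3)*(l - 2)*(l + 1)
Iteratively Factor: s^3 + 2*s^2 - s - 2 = (s + 2)*(s^2 - 1) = (s + 1)*(s + 2)*(s - 1)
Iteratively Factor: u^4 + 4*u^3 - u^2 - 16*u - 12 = (u + 3)*(u^3 + u^2 - 4*u - 4) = (u + 1)*(u + 3)*(u^2 - 4) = (u - 2)*(u + 1)*(u + 3)*(u + 2)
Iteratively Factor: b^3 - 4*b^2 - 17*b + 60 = (b - 5)*(b^2 + b - 12) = (b - 5)*(b + 4)*(b - 3)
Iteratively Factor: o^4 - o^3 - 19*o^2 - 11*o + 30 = (o - 5)*(o^3 + 4*o^2 + o - 6) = (o - 5)*(o + 2)*(o^2 + 2*o - 3) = (o - 5)*(o - 1)*(o + 2)*(o + 3)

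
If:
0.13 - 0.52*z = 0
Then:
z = 0.25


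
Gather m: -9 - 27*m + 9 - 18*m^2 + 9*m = -18*m^2 - 18*m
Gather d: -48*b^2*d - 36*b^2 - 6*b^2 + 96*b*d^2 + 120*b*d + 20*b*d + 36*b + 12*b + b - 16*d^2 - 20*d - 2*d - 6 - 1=-42*b^2 + 49*b + d^2*(96*b - 16) + d*(-48*b^2 + 140*b - 22) - 7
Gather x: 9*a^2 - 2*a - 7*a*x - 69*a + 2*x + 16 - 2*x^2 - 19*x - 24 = 9*a^2 - 71*a - 2*x^2 + x*(-7*a - 17) - 8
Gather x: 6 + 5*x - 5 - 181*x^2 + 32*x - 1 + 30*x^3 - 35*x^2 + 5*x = 30*x^3 - 216*x^2 + 42*x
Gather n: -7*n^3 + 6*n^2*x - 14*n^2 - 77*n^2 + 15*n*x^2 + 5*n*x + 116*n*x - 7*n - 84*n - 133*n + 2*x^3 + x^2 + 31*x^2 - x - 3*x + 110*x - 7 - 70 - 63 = -7*n^3 + n^2*(6*x - 91) + n*(15*x^2 + 121*x - 224) + 2*x^3 + 32*x^2 + 106*x - 140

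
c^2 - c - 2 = (c - 2)*(c + 1)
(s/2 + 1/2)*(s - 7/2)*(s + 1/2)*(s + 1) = s^4/2 - s^3/2 - 27*s^2/8 - 13*s/4 - 7/8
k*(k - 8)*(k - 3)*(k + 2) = k^4 - 9*k^3 + 2*k^2 + 48*k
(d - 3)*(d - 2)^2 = d^3 - 7*d^2 + 16*d - 12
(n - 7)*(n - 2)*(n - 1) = n^3 - 10*n^2 + 23*n - 14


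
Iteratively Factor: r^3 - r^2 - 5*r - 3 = (r + 1)*(r^2 - 2*r - 3) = (r - 3)*(r + 1)*(r + 1)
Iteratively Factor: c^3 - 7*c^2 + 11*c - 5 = (c - 1)*(c^2 - 6*c + 5) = (c - 1)^2*(c - 5)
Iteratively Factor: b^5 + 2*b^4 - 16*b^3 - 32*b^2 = (b - 4)*(b^4 + 6*b^3 + 8*b^2) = b*(b - 4)*(b^3 + 6*b^2 + 8*b) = b*(b - 4)*(b + 2)*(b^2 + 4*b) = b^2*(b - 4)*(b + 2)*(b + 4)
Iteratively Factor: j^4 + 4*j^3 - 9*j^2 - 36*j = (j)*(j^3 + 4*j^2 - 9*j - 36) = j*(j - 3)*(j^2 + 7*j + 12) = j*(j - 3)*(j + 4)*(j + 3)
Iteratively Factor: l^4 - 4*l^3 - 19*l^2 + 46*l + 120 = (l + 2)*(l^3 - 6*l^2 - 7*l + 60) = (l + 2)*(l + 3)*(l^2 - 9*l + 20) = (l - 4)*(l + 2)*(l + 3)*(l - 5)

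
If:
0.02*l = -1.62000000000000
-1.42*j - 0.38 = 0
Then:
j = -0.27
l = -81.00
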